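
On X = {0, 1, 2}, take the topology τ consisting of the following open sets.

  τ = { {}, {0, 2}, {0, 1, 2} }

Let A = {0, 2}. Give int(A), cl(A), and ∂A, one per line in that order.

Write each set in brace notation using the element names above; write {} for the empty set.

int(A) = {0, 2}
cl(A)  = {0, 1, 2}
∂A     = {1}

opens ⊆ A: {}, {0, 2}; union → int = {0, 2}
complement {1}; its interior {}; cl(A) = X∖{} = {0, 1, 2}
boundary = {0, 1, 2} ∖ {0, 2} = {1}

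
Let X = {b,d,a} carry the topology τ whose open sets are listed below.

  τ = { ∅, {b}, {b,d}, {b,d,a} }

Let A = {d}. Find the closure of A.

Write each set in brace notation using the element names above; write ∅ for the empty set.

complement {b,a}; its interior {b}; cl(A) = X∖{b} = {d,a}

{d,a}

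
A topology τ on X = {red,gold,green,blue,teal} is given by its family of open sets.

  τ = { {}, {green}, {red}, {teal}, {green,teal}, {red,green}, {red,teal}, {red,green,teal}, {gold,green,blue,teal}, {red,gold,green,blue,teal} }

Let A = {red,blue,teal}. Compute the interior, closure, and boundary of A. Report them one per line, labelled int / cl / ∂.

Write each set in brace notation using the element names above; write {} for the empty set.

int(A) = {red,teal}
cl(A)  = {red,gold,blue,teal}
∂A     = {gold,blue}

interior: largest open inside A is {red,teal} (from {}, {red}, {teal}, {red,teal})
cl via duality: int({gold,green}) = {green}, so X∖{green} = {red,gold,blue,teal}
cl∖int = {gold,blue}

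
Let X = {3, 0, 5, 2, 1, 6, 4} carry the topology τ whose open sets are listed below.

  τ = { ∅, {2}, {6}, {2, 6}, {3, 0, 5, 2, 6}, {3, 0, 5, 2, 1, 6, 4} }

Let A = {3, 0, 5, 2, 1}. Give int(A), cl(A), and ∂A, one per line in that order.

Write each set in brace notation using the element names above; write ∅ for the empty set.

int(A) = {2}
cl(A)  = {3, 0, 5, 2, 1, 4}
∂A     = {3, 0, 5, 1, 4}

opens ⊆ A: ∅, {2}; union → int = {2}
complement {6, 4}; its interior {6}; cl(A) = X∖{6} = {3, 0, 5, 2, 1, 4}
boundary = {3, 0, 5, 2, 1, 4} ∖ {2} = {3, 0, 5, 1, 4}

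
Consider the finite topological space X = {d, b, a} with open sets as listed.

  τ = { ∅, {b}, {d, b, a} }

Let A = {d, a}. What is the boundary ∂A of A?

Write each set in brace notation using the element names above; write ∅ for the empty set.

opens ⊆ A: ∅; union → int = ∅
complement {b}; its interior {b}; cl(A) = X∖{b} = {d, a}
boundary = {d, a} ∖ ∅ = {d, a}

{d, a}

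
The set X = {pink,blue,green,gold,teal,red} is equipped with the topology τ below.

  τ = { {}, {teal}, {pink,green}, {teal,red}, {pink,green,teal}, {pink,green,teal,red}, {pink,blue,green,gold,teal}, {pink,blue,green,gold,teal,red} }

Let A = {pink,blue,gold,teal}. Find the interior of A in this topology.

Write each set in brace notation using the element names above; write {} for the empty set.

{teal}

opens ⊆ A: {}, {teal}; union → int = {teal}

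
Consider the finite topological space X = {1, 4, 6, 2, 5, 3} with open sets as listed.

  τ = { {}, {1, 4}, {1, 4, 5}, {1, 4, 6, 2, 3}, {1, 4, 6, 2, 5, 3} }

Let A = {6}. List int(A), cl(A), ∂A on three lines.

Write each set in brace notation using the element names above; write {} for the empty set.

int(A) = {}
cl(A)  = {6, 2, 3}
∂A     = {6, 2, 3}

interior: largest open inside A is {} (from {})
cl via duality: int({1, 4, 2, 5, 3}) = {1, 4, 5}, so X∖{1, 4, 5} = {6, 2, 3}
cl∖int = {6, 2, 3}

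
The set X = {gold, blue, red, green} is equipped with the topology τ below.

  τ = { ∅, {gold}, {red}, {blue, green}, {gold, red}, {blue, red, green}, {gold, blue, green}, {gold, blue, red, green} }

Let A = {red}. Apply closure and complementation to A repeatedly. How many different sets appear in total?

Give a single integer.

2

closure: X∖int(X∖A) = X∖{gold, blue, green} = {red}
Let k=closure and c=complement:
  1. A     = {red}
  2. cA    = {gold, blue, green}
— saturated at 2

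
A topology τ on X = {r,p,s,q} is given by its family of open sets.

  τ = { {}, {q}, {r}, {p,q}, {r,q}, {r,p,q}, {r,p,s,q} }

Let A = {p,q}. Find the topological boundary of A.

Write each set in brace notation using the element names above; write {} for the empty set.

U open, U⊆A: {}, {q}, {p,q}. int(A) = ⋃ = {p,q}
X∖A={r,s}, int(X∖A)={r}, hence cl(A)={p,s,q}
∂A: remove int from cl → {s}

{s}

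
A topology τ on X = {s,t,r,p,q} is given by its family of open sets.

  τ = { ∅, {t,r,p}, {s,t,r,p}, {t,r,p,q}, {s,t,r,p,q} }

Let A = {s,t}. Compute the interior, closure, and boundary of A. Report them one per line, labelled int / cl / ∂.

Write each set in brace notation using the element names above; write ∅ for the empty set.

int(A) = ∅
cl(A)  = {s,t,r,p,q}
∂A     = {s,t,r,p,q}

interior: largest open inside A is ∅ (from ∅)
cl via duality: int({r,p,q}) = ∅, so X∖∅ = {s,t,r,p,q}
cl∖int = {s,t,r,p,q}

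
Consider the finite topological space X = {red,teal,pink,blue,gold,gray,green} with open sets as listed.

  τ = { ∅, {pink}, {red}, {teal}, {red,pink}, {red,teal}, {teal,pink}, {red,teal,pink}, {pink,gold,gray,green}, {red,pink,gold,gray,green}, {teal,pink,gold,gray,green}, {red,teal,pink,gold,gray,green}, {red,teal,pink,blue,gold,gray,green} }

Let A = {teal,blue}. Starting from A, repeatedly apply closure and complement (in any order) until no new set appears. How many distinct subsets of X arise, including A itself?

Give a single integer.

complement {red,pink,gold,gray,green}; its interior {red,pink,gold,gray,green}; cl(A) = X∖{red,pink,gold,gray,green} = {teal,blue}
With k = closure, c = complement:
  1. A     = {teal,blue}
  2. cA    = {red,pink,gold,gray,green}
  3. kcA   = {red,pink,blue,gold,gray,green}
  4. ckcA  = {teal}
k, c of each give nothing new

4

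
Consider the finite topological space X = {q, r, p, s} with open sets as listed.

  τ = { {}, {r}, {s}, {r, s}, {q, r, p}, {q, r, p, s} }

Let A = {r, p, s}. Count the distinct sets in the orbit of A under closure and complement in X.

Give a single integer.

complement {q}; its interior {}; cl(A) = X∖{} = {q, r, p, s}
With k = closure, c = complement:
  1. A     = {r, p, s}
  2. kA    = {q, r, p, s}
  3. cA    = {q}
  4. ckA   = {}
  5. kcA   = {q, p}
  6. ckcA  = {r, s}
k, c of each give nothing new

6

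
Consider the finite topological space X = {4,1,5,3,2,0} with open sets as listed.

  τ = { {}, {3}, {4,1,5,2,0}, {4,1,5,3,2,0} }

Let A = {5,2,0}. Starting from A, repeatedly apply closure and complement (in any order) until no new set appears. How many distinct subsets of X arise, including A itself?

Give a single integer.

closure: X∖int(X∖A) = X∖{3} = {4,1,5,2,0}
Let k=closure and c=complement:
  1. A     = {5,2,0}
  2. kA    = {4,1,5,2,0}
  3. cA    = {4,1,3}
  4. ckA   = {3}
  5. kcA   = {4,1,5,3,2,0}
  6. ckcA  = {}
— saturated at 6

6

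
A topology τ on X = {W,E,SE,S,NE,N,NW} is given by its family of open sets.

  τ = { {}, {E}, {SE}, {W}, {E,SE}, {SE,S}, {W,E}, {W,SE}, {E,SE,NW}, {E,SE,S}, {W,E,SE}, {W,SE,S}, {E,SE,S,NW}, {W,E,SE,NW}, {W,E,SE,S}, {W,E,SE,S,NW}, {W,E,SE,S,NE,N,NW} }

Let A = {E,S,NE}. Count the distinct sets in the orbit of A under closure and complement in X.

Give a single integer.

8

cl via duality: int({W,SE,N,NW}) = {W,SE}, so X∖{W,SE} = {E,S,NE,N,NW}
Write k for closure, c for complement:
  1. A     = {E,S,NE}
  2. kA    = {E,S,NE,N,NW}
  3. cA    = {W,SE,N,NW}
  4. ckA   = {W,SE}
  5. kcA   = {W,SE,S,NE,N,NW}
  6. ckcA  = {E}
  7. kckcA = {E,NE,N,NW}
  8. ckckcA = {W,SE,S}
applying k or c yields no new set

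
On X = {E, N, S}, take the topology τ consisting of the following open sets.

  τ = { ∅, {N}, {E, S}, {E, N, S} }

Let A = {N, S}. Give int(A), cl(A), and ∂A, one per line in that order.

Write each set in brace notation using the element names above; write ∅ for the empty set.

opens ⊆ A: ∅, {N}; union → int = {N}
complement {E}; its interior ∅; cl(A) = X∖∅ = {E, N, S}
boundary = {E, N, S} ∖ {N} = {E, S}

int(A) = {N}
cl(A)  = {E, N, S}
∂A     = {E, S}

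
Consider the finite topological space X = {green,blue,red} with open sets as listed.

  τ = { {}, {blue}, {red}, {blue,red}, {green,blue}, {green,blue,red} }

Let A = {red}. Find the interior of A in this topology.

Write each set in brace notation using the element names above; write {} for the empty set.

U open, U⊆A: {}, {red}. int(A) = ⋃ = {red}

{red}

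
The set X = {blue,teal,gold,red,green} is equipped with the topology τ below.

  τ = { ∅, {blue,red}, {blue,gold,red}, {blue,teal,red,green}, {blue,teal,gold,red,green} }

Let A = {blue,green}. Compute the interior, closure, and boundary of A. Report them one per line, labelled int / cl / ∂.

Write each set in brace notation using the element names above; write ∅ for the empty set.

opens ⊆ A: ∅; union → int = ∅
complement {teal,gold,red}; its interior ∅; cl(A) = X∖∅ = {blue,teal,gold,red,green}
boundary = {blue,teal,gold,red,green} ∖ ∅ = {blue,teal,gold,red,green}

int(A) = ∅
cl(A)  = {blue,teal,gold,red,green}
∂A     = {blue,teal,gold,red,green}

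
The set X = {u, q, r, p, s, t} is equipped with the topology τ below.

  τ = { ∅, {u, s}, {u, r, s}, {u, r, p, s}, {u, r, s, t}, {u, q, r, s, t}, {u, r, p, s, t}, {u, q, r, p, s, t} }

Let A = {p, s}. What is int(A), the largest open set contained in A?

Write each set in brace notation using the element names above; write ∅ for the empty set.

∅

U open, U⊆A: ∅. int(A) = ⋃ = ∅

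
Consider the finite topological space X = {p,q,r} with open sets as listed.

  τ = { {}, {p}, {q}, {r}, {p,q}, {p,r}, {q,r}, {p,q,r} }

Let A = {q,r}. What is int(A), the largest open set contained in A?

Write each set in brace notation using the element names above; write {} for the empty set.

{q,r}

open subsets of A: {}, {q}, {r}, {q,r}; so int(A) = {q,r}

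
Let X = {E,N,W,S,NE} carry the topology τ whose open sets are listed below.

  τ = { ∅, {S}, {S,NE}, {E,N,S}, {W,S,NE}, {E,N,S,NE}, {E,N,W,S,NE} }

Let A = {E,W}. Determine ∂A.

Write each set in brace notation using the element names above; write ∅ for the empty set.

{E,N,W}

opens ⊆ A: ∅; union → int = ∅
complement {N,S,NE}; its interior {S,NE}; cl(A) = X∖{S,NE} = {E,N,W}
boundary = {E,N,W} ∖ ∅ = {E,N,W}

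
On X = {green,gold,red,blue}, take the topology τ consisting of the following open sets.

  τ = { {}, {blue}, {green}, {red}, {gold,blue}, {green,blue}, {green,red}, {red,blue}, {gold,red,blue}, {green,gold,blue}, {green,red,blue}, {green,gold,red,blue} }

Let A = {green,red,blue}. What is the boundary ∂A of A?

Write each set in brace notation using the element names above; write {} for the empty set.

{gold}

opens ⊆ A: {}, {red}, {green}, {blue}, {green,blue}, {green,red}, {red,blue}, {green,red,blue}; union → int = {green,red,blue}
complement {gold}; its interior {}; cl(A) = X∖{} = {green,gold,red,blue}
boundary = {green,gold,red,blue} ∖ {green,red,blue} = {gold}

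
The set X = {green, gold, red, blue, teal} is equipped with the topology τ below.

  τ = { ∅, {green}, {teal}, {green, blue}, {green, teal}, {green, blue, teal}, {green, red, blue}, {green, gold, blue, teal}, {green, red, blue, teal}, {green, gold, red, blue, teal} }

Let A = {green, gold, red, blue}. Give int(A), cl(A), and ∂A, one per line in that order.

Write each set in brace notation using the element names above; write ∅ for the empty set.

interior: largest open inside A is {green, red, blue} (from ∅, {green}, {green, blue}, {green, red, blue})
cl via duality: int({teal}) = {teal}, so X∖{teal} = {green, gold, red, blue}
cl∖int = {gold}

int(A) = {green, red, blue}
cl(A)  = {green, gold, red, blue}
∂A     = {gold}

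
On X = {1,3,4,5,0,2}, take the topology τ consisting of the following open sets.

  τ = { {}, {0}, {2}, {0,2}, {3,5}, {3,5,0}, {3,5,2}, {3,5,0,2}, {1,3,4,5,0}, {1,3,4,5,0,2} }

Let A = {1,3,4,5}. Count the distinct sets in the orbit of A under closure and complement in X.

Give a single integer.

4

complement {0,2}; its interior {0,2}; cl(A) = X∖{0,2} = {1,3,4,5}
With k = closure, c = complement:
  1. A     = {1,3,4,5}
  2. cA    = {0,2}
  3. kcA   = {1,4,0,2}
  4. ckcA  = {3,5}
k, c of each give nothing new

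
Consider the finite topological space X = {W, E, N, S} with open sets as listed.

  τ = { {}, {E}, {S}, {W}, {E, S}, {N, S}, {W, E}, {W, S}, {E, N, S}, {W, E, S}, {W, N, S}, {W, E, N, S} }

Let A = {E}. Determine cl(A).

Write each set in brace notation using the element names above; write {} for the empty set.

X∖A={W, N, S}, int(X∖A)={W, N, S}, hence cl(A)={E}

{E}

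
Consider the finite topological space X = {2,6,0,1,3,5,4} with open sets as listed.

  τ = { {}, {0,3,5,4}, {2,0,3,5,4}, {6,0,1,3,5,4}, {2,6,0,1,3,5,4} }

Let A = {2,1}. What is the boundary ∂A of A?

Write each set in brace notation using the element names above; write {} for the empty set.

open subsets of A: {}; so int(A) = {}
closure: X∖int(X∖A) = X∖{0,3,5,4} = {2,6,1}
∂A = {2,6,1} minus {} = {2,6,1}

{2,6,1}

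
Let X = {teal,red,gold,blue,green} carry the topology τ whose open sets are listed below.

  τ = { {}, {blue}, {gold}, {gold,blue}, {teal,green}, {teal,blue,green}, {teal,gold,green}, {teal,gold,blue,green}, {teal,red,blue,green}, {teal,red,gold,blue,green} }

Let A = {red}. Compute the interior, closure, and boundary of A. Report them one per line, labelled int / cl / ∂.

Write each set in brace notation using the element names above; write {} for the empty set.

int(A) = {}
cl(A)  = {red}
∂A     = {red}

opens ⊆ A: {}; union → int = {}
complement {teal,gold,blue,green}; its interior {teal,gold,blue,green}; cl(A) = X∖{teal,gold,blue,green} = {red}
boundary = {red} ∖ {} = {red}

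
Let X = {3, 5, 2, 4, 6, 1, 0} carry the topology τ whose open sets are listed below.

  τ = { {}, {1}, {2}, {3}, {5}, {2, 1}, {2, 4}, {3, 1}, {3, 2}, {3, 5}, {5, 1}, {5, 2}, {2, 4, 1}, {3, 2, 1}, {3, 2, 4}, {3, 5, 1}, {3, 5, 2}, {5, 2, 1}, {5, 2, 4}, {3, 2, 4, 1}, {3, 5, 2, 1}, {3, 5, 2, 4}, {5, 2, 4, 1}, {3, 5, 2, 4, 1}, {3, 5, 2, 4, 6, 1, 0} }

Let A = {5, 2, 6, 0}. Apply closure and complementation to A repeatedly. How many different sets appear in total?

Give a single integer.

8

complement {3, 4, 1}; its interior {3, 1}; cl(A) = X∖{3, 1} = {5, 2, 4, 6, 0}
With k = closure, c = complement:
  1. A     = {5, 2, 6, 0}
  2. kA    = {5, 2, 4, 6, 0}
  3. cA    = {3, 4, 1}
  4. ckA   = {3, 1}
  5. kcA   = {3, 4, 6, 1, 0}
  6. kckA  = {3, 6, 1, 0}
  7. ckcA  = {5, 2}
  8. ckckA = {5, 2, 4}
k, c of each give nothing new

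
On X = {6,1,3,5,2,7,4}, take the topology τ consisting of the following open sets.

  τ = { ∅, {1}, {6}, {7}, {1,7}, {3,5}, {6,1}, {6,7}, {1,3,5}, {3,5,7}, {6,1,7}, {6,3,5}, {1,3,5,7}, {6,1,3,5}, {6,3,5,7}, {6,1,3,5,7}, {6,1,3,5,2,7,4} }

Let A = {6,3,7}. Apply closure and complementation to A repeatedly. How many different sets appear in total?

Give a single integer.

10

complement {1,5,2,4}; its interior {1}; cl(A) = X∖{1} = {6,3,5,2,7,4}
With k = closure, c = complement:
  1. A     = {6,3,7}
  2. kA    = {6,3,5,2,7,4}
  3. cA    = {1,5,2,4}
  4. ckA   = {1}
  5. kcA   = {1,3,5,2,4}
  6. kckA  = {1,2,4}
  7. ckcA  = {6,7}
  8. ckckA = {6,3,5,7}
  9. kckcA = {6,2,7,4}
  10. ckckcA = {1,3,5}
k, c of each give nothing new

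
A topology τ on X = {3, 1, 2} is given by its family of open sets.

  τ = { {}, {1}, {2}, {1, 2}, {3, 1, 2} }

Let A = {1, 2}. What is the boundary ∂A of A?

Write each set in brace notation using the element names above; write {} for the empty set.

{3}

interior: largest open inside A is {1, 2} (from {}, {2}, {1}, {1, 2})
cl via duality: int({3}) = {}, so X∖{} = {3, 1, 2}
cl∖int = {3}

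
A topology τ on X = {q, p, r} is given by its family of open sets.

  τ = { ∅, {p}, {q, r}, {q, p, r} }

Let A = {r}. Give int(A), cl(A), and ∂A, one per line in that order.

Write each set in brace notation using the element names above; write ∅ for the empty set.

int(A) = ∅
cl(A)  = {q, r}
∂A     = {q, r}

open subsets of A: ∅; so int(A) = ∅
closure: X∖int(X∖A) = X∖{p} = {q, r}
∂A = {q, r} minus ∅ = {q, r}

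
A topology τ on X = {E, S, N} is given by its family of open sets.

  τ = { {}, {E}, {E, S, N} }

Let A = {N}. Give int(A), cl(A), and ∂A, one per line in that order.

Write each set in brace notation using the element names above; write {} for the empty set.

int(A) = {}
cl(A)  = {S, N}
∂A     = {S, N}

open subsets of A: {}; so int(A) = {}
closure: X∖int(X∖A) = X∖{E} = {S, N}
∂A = {S, N} minus {} = {S, N}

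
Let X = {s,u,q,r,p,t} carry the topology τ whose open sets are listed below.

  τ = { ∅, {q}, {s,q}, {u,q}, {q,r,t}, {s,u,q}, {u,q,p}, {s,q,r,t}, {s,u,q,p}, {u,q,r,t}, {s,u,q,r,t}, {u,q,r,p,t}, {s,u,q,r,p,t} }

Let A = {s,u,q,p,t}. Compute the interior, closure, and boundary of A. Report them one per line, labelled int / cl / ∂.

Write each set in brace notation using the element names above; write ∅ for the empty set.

int(A) = {s,u,q,p}
cl(A)  = {s,u,q,r,p,t}
∂A     = {r,t}

open subsets of A: ∅, {q}, {u,q}, {s,q}, {u,q,p}, {s,u,q}, {s,u,q,p}; so int(A) = {s,u,q,p}
closure: X∖int(X∖A) = X∖∅ = {s,u,q,r,p,t}
∂A = {s,u,q,r,p,t} minus {s,u,q,p} = {r,t}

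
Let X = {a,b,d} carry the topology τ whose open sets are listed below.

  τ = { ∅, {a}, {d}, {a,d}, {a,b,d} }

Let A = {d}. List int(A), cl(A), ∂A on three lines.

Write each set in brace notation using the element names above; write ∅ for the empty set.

int(A) = {d}
cl(A)  = {b,d}
∂A     = {b}

open subsets of A: ∅, {d}; so int(A) = {d}
closure: X∖int(X∖A) = X∖{a} = {b,d}
∂A = {b,d} minus {d} = {b}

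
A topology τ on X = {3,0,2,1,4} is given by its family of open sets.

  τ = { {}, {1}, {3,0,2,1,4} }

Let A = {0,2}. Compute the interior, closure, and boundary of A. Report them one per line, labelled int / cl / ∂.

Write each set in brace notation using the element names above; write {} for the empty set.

U open, U⊆A: {}. int(A) = ⋃ = {}
X∖A={3,1,4}, int(X∖A)={1}, hence cl(A)={3,0,2,4}
∂A: remove int from cl → {3,0,2,4}

int(A) = {}
cl(A)  = {3,0,2,4}
∂A     = {3,0,2,4}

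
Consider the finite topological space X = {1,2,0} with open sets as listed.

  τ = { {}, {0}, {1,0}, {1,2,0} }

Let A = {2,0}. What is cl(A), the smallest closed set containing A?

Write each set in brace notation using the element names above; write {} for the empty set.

{1,2,0}

X∖A={1}, int(X∖A)={}, hence cl(A)={1,2,0}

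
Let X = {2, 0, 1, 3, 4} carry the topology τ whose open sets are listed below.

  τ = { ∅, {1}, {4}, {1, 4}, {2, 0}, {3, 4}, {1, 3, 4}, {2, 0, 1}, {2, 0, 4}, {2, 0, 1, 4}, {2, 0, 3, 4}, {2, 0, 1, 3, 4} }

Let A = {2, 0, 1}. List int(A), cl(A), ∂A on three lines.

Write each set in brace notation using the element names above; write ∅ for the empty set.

interior: largest open inside A is {2, 0, 1} (from ∅, {1}, {2, 0}, {2, 0, 1})
cl via duality: int({3, 4}) = {3, 4}, so X∖{3, 4} = {2, 0, 1}
cl∖int = ∅

int(A) = {2, 0, 1}
cl(A)  = {2, 0, 1}
∂A     = ∅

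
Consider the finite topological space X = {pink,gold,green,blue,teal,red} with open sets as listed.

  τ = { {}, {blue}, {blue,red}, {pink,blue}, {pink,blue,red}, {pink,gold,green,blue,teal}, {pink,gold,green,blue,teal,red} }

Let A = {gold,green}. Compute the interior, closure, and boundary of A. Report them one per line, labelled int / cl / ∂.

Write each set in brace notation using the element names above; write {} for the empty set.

int(A) = {}
cl(A)  = {gold,green,teal}
∂A     = {gold,green,teal}

U open, U⊆A: {}. int(A) = ⋃ = {}
X∖A={pink,blue,teal,red}, int(X∖A)={pink,blue,red}, hence cl(A)={gold,green,teal}
∂A: remove int from cl → {gold,green,teal}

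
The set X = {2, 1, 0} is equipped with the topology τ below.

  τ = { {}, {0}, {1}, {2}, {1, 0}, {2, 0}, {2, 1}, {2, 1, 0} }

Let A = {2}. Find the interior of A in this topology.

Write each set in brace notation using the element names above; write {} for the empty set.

{2}

opens ⊆ A: {}, {2}; union → int = {2}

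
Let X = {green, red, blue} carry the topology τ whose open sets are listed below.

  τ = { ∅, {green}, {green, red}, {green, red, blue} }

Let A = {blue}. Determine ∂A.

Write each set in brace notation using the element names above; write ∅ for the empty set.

opens ⊆ A: ∅; union → int = ∅
complement {green, red}; its interior {green, red}; cl(A) = X∖{green, red} = {blue}
boundary = {blue} ∖ ∅ = {blue}

{blue}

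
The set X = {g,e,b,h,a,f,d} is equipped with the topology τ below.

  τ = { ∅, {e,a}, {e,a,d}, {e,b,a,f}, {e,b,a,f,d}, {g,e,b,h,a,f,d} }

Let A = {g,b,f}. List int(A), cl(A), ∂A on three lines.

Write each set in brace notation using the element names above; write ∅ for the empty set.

U open, U⊆A: ∅. int(A) = ⋃ = ∅
X∖A={e,h,a,d}, int(X∖A)={e,a,d}, hence cl(A)={g,b,h,f}
∂A: remove int from cl → {g,b,h,f}

int(A) = ∅
cl(A)  = {g,b,h,f}
∂A     = {g,b,h,f}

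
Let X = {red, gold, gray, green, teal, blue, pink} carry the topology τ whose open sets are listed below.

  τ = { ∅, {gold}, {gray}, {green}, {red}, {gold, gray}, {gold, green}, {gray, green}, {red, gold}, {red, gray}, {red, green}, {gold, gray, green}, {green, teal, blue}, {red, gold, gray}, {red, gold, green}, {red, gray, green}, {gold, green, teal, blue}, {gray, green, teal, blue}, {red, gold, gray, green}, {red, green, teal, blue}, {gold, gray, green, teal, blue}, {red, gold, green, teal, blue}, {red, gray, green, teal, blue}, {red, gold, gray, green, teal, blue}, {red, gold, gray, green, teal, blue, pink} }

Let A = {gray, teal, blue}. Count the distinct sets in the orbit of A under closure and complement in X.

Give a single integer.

closure: X∖int(X∖A) = X∖{red, gold, green} = {gray, teal, blue, pink}
Let k=closure and c=complement:
  1. A     = {gray, teal, blue}
  2. kA    = {gray, teal, blue, pink}
  3. cA    = {red, gold, green, pink}
  4. ckA   = {red, gold, green}
  5. kcA   = {red, gold, green, teal, blue, pink}
  6. ckcA  = {gray}
  7. kckcA = {gray, pink}
  8. ckckcA = {red, gold, green, teal, blue}
— saturated at 8

8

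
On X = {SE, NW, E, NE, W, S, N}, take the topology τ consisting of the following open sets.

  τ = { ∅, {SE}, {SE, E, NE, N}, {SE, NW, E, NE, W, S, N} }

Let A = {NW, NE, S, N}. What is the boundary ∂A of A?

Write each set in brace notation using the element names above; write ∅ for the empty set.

{NW, E, NE, W, S, N}

open subsets of A: ∅; so int(A) = ∅
closure: X∖int(X∖A) = X∖{SE} = {NW, E, NE, W, S, N}
∂A = {NW, E, NE, W, S, N} minus ∅ = {NW, E, NE, W, S, N}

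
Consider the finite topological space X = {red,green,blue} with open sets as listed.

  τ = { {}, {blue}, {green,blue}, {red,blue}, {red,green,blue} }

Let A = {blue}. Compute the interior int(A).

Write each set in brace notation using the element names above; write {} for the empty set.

opens ⊆ A: {}, {blue}; union → int = {blue}

{blue}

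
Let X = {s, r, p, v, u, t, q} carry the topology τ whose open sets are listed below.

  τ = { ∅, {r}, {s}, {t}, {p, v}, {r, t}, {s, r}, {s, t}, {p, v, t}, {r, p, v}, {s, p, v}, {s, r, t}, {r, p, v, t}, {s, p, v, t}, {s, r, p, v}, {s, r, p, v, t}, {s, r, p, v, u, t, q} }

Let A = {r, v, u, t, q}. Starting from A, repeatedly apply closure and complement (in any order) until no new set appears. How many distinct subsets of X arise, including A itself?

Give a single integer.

X∖A={s, p}, int(X∖A)={s}, hence cl(A)={r, p, v, u, t, q}
Orbit (k=closure, c=complement):
  1. A     = {r, v, u, t, q}
  2. kA    = {r, p, v, u, t, q}
  3. cA    = {s, p}
  4. ckA   = {s}
  5. kcA   = {s, p, v, u, q}
  6. kckA  = {s, u, q}
  7. ckcA  = {r, t}
  8. ckckA = {r, p, v, t}
  9. kckcA = {r, u, t, q}
  10. ckckcA = {s, p, v}
(closed under both — stop)

10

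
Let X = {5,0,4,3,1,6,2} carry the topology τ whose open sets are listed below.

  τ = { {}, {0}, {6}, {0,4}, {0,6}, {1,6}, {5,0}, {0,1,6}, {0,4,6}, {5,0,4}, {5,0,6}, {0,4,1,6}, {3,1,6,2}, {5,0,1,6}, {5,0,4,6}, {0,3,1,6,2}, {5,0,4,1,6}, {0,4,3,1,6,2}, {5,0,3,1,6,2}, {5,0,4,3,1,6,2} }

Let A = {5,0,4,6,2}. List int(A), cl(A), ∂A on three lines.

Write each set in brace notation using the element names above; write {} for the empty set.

opens ⊆ A: {}, {0}, {6}, {0,4}, {5,0}, {0,6}, {0,4,6}, {5,0,4}, {5,0,6}, {5,0,4,6}; union → int = {5,0,4,6}
complement {3,1}; its interior {}; cl(A) = X∖{} = {5,0,4,3,1,6,2}
boundary = {5,0,4,3,1,6,2} ∖ {5,0,4,6} = {3,1,2}

int(A) = {5,0,4,6}
cl(A)  = {5,0,4,3,1,6,2}
∂A     = {3,1,2}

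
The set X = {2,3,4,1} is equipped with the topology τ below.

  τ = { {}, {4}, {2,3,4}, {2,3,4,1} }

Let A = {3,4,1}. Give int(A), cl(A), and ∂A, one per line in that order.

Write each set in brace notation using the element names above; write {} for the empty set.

int(A) = {4}
cl(A)  = {2,3,4,1}
∂A     = {2,3,1}

opens ⊆ A: {}, {4}; union → int = {4}
complement {2}; its interior {}; cl(A) = X∖{} = {2,3,4,1}
boundary = {2,3,4,1} ∖ {4} = {2,3,1}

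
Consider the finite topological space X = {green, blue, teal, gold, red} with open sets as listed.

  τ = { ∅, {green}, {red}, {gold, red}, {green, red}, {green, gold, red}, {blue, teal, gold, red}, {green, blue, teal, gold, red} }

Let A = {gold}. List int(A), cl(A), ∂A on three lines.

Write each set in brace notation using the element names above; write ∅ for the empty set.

int(A) = ∅
cl(A)  = {blue, teal, gold}
∂A     = {blue, teal, gold}

U open, U⊆A: ∅. int(A) = ⋃ = ∅
X∖A={green, blue, teal, red}, int(X∖A)={green, red}, hence cl(A)={blue, teal, gold}
∂A: remove int from cl → {blue, teal, gold}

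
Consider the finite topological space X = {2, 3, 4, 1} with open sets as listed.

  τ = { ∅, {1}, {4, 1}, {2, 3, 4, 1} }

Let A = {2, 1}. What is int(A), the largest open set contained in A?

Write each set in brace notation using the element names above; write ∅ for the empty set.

{1}

interior: largest open inside A is {1} (from ∅, {1})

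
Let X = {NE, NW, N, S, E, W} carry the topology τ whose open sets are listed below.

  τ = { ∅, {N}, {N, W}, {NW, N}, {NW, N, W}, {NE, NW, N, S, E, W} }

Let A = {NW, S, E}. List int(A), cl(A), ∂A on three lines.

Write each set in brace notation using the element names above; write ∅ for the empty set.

interior: largest open inside A is ∅ (from ∅)
cl via duality: int({NE, N, W}) = {N, W}, so X∖{N, W} = {NE, NW, S, E}
cl∖int = {NE, NW, S, E}

int(A) = ∅
cl(A)  = {NE, NW, S, E}
∂A     = {NE, NW, S, E}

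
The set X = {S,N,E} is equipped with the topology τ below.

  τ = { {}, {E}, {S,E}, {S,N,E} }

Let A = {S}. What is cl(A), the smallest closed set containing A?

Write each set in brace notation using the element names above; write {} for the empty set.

{S,N}

cl via duality: int({N,E}) = {E}, so X∖{E} = {S,N}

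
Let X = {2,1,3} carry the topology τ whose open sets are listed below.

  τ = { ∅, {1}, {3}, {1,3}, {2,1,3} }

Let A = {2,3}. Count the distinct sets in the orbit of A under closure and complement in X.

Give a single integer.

closure: X∖int(X∖A) = X∖{1} = {2,3}
Let k=closure and c=complement:
  1. A     = {2,3}
  2. cA    = {1}
  3. kcA   = {2,1}
  4. ckcA  = {3}
— saturated at 4

4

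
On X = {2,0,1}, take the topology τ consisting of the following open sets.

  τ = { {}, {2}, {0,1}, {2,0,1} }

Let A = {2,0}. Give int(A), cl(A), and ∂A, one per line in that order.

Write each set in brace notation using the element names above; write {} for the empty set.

int(A) = {2}
cl(A)  = {2,0,1}
∂A     = {0,1}

opens ⊆ A: {}, {2}; union → int = {2}
complement {1}; its interior {}; cl(A) = X∖{} = {2,0,1}
boundary = {2,0,1} ∖ {2} = {0,1}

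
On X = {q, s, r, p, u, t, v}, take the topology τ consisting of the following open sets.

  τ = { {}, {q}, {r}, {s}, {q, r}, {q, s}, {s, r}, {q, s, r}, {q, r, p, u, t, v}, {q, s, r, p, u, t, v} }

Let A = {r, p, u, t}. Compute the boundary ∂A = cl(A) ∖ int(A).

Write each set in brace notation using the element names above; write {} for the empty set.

U open, U⊆A: {}, {r}. int(A) = ⋃ = {r}
X∖A={q, s, v}, int(X∖A)={q, s}, hence cl(A)={r, p, u, t, v}
∂A: remove int from cl → {p, u, t, v}

{p, u, t, v}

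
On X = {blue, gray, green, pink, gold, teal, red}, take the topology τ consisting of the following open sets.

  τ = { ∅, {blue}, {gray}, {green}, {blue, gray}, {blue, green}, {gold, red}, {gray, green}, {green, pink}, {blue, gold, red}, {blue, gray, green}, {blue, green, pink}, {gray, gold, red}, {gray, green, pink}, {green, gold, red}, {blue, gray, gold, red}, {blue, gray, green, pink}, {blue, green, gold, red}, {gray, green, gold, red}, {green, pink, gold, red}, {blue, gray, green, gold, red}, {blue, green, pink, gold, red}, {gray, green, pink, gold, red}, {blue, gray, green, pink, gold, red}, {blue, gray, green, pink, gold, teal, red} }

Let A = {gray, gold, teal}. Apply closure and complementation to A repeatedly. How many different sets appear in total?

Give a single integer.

10

closure: X∖int(X∖A) = X∖{blue, green, pink} = {gray, gold, teal, red}
Let k=closure and c=complement:
  1. A     = {gray, gold, teal}
  2. kA    = {gray, gold, teal, red}
  3. cA    = {blue, green, pink, red}
  4. ckA   = {blue, green, pink}
  5. kcA   = {blue, green, pink, gold, teal, red}
  6. kckA  = {blue, green, pink, teal}
  7. ckcA  = {gray}
  8. ckckA = {gray, gold, red}
  9. kckcA = {gray, teal}
  10. ckckcA = {blue, green, pink, gold, red}
— saturated at 10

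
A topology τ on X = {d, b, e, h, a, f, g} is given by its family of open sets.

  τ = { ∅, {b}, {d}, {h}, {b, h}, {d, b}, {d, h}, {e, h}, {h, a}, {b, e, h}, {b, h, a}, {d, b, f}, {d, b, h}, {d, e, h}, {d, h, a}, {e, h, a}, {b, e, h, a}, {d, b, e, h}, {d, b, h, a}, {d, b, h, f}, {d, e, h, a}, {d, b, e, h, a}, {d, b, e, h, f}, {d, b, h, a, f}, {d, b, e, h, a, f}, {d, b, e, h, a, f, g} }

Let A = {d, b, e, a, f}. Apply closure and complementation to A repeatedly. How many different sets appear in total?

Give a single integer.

8

X∖A={h, g}, int(X∖A)={h}, hence cl(A)={d, b, e, a, f, g}
Orbit (k=closure, c=complement):
  1. A     = {d, b, e, a, f}
  2. kA    = {d, b, e, a, f, g}
  3. cA    = {h, g}
  4. ckA   = {h}
  5. kcA   = {e, h, a, g}
  6. ckcA  = {d, b, f}
  7. kckcA = {d, b, f, g}
  8. ckckcA = {e, h, a}
(closed under both — stop)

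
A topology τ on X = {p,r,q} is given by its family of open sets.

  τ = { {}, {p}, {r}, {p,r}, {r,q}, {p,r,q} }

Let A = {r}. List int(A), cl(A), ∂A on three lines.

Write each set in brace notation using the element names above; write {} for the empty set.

int(A) = {r}
cl(A)  = {r,q}
∂A     = {q}

open subsets of A: {}, {r}; so int(A) = {r}
closure: X∖int(X∖A) = X∖{p} = {r,q}
∂A = {r,q} minus {r} = {q}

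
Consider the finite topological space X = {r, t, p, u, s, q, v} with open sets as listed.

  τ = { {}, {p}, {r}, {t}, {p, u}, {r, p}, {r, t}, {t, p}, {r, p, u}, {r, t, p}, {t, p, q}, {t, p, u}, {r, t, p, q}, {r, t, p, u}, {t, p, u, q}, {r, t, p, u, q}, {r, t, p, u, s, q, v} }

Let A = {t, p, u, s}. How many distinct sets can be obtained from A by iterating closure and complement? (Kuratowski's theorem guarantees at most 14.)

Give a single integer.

8

closure: X∖int(X∖A) = X∖{r} = {t, p, u, s, q, v}
Let k=closure and c=complement:
  1. A     = {t, p, u, s}
  2. kA    = {t, p, u, s, q, v}
  3. cA    = {r, q, v}
  4. ckA   = {r}
  5. kcA   = {r, s, q, v}
  6. kckA  = {r, s, v}
  7. ckcA  = {t, p, u}
  8. ckckA = {t, p, u, q}
— saturated at 8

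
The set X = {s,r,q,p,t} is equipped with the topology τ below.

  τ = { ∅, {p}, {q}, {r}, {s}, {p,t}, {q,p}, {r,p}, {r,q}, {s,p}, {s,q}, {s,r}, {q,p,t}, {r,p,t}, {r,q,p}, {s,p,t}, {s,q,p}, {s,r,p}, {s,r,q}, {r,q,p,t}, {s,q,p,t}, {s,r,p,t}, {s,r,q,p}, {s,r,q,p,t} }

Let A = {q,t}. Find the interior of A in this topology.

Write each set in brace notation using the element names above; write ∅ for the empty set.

{q}

open subsets of A: ∅, {q}; so int(A) = {q}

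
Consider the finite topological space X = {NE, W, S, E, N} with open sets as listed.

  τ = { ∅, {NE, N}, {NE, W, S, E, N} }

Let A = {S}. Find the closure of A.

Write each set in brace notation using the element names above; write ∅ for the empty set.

{W, S, E}

complement {NE, W, E, N}; its interior {NE, N}; cl(A) = X∖{NE, N} = {W, S, E}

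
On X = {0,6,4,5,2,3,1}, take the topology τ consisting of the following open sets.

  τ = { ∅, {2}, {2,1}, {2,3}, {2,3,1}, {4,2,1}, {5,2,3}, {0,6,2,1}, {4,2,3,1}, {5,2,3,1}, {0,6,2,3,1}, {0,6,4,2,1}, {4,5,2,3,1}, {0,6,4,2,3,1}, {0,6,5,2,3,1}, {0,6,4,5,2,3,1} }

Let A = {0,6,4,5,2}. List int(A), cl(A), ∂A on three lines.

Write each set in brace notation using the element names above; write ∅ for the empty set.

int(A) = {2}
cl(A)  = {0,6,4,5,2,3,1}
∂A     = {0,6,4,5,3,1}

U open, U⊆A: ∅, {2}. int(A) = ⋃ = {2}
X∖A={3,1}, int(X∖A)=∅, hence cl(A)={0,6,4,5,2,3,1}
∂A: remove int from cl → {0,6,4,5,3,1}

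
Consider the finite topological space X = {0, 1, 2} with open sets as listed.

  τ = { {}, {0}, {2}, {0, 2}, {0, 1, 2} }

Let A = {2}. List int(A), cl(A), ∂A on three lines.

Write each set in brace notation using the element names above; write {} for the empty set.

int(A) = {2}
cl(A)  = {1, 2}
∂A     = {1}

interior: largest open inside A is {2} (from {}, {2})
cl via duality: int({0, 1}) = {0}, so X∖{0} = {1, 2}
cl∖int = {1}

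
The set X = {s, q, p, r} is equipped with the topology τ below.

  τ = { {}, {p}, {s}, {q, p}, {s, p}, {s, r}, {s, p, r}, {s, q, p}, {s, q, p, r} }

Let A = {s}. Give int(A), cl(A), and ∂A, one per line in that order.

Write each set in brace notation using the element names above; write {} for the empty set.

int(A) = {s}
cl(A)  = {s, r}
∂A     = {r}

open subsets of A: {}, {s}; so int(A) = {s}
closure: X∖int(X∖A) = X∖{q, p} = {s, r}
∂A = {s, r} minus {s} = {r}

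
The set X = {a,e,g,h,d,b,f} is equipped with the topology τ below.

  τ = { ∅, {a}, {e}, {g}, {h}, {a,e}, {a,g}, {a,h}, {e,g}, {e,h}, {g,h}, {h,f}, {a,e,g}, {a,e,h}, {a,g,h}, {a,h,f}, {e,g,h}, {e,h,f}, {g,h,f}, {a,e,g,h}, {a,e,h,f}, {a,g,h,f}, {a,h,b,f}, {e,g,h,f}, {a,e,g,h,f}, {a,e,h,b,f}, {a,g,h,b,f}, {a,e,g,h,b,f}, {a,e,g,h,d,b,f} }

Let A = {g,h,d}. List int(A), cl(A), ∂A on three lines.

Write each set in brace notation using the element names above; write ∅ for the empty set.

open subsets of A: ∅, {h}, {g}, {g,h}; so int(A) = {g,h}
closure: X∖int(X∖A) = X∖{a,e} = {g,h,d,b,f}
∂A = {g,h,d,b,f} minus {g,h} = {d,b,f}

int(A) = {g,h}
cl(A)  = {g,h,d,b,f}
∂A     = {d,b,f}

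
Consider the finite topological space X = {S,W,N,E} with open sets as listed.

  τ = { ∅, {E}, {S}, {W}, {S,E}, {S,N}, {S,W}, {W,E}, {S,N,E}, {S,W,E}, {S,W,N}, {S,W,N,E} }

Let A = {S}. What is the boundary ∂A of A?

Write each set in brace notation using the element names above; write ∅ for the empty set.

opens ⊆ A: ∅, {S}; union → int = {S}
complement {W,N,E}; its interior {W,E}; cl(A) = X∖{W,E} = {S,N}
boundary = {S,N} ∖ {S} = {N}

{N}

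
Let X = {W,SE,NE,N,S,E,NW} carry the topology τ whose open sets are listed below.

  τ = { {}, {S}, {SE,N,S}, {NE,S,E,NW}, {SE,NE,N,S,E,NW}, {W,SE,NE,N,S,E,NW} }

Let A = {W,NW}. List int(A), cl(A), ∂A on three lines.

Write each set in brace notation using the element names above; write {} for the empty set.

open subsets of A: {}; so int(A) = {}
closure: X∖int(X∖A) = X∖{SE,N,S} = {W,NE,E,NW}
∂A = {W,NE,E,NW} minus {} = {W,NE,E,NW}

int(A) = {}
cl(A)  = {W,NE,E,NW}
∂A     = {W,NE,E,NW}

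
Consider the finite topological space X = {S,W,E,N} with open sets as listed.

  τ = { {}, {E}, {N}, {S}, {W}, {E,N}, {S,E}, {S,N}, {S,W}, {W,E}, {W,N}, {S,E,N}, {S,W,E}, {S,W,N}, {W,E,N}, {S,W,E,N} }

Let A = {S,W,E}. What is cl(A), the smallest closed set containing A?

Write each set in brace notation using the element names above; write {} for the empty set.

closure: X∖int(X∖A) = X∖{N} = {S,W,E}

{S,W,E}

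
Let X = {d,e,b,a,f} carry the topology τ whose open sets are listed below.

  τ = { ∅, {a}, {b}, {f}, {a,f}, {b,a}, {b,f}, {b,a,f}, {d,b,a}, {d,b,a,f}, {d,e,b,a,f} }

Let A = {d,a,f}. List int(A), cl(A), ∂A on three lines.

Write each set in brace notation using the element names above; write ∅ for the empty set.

int(A) = {a,f}
cl(A)  = {d,e,a,f}
∂A     = {d,e}

open subsets of A: ∅, {f}, {a}, {a,f}; so int(A) = {a,f}
closure: X∖int(X∖A) = X∖{b} = {d,e,a,f}
∂A = {d,e,a,f} minus {a,f} = {d,e}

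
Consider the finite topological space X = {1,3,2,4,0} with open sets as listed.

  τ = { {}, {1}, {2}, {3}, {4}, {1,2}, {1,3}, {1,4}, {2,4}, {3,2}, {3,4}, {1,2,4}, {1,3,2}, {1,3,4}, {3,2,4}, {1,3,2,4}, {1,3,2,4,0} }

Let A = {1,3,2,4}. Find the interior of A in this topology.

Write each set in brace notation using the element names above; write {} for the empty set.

{1,3,2,4}

interior: largest open inside A is {1,3,2,4} (from {}, {1}, {4}, {2}, {3}, {3,4}, {1,3}, {3,2}, {1,2}, {2,4}, {1,4}, {1,3,4}, {1,2,4}, {3,2,4}, {1,3,2}, {1,3,2,4})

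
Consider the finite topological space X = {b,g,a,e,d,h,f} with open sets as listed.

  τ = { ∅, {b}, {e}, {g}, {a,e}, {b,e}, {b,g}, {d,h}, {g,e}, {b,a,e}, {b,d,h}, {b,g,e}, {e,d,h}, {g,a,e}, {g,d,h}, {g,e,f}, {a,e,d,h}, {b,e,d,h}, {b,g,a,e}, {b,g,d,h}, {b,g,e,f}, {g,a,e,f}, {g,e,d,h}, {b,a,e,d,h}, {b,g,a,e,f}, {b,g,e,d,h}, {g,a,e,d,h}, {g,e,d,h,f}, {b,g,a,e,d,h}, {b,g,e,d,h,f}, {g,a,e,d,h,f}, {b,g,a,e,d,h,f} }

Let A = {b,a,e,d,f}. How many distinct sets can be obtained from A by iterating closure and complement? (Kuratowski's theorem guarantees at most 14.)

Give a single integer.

10

X∖A={g,h}, int(X∖A)={g}, hence cl(A)={b,a,e,d,h,f}
Orbit (k=closure, c=complement):
  1. A     = {b,a,e,d,f}
  2. kA    = {b,a,e,d,h,f}
  3. cA    = {g,h}
  4. ckA   = {g}
  5. kcA   = {g,d,h,f}
  6. kckA  = {g,f}
  7. ckcA  = {b,a,e}
  8. ckckA = {b,a,e,d,h}
  9. kckcA = {b,a,e,f}
  10. ckckcA = {g,d,h}
(closed under both — stop)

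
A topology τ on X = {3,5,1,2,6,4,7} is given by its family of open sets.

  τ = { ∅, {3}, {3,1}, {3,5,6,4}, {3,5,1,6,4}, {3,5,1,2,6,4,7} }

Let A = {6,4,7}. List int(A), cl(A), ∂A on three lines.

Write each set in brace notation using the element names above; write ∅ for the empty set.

interior: largest open inside A is ∅ (from ∅)
cl via duality: int({3,5,1,2}) = {3,1}, so X∖{3,1} = {5,2,6,4,7}
cl∖int = {5,2,6,4,7}

int(A) = ∅
cl(A)  = {5,2,6,4,7}
∂A     = {5,2,6,4,7}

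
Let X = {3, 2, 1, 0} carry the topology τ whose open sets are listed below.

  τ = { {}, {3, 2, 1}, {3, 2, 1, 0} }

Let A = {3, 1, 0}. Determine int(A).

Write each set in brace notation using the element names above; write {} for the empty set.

{}

interior: largest open inside A is {} (from {})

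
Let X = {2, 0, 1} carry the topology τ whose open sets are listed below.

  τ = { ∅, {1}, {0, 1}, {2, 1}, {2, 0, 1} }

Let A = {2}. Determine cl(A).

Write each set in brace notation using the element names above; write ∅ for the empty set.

{2}

cl via duality: int({0, 1}) = {0, 1}, so X∖{0, 1} = {2}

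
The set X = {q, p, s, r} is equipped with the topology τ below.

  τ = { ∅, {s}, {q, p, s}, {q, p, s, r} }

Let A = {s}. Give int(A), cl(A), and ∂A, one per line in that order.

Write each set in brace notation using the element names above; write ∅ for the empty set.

U open, U⊆A: ∅, {s}. int(A) = ⋃ = {s}
X∖A={q, p, r}, int(X∖A)=∅, hence cl(A)={q, p, s, r}
∂A: remove int from cl → {q, p, r}

int(A) = {s}
cl(A)  = {q, p, s, r}
∂A     = {q, p, r}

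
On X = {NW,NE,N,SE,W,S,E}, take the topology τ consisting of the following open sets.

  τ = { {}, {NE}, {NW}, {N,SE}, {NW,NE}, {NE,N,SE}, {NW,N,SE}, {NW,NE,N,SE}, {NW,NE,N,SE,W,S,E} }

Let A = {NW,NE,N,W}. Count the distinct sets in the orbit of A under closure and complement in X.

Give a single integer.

8

X∖A={SE,S,E}, int(X∖A)={}, hence cl(A)={NW,NE,N,SE,W,S,E}
Orbit (k=closure, c=complement):
  1. A     = {NW,NE,N,W}
  2. kA    = {NW,NE,N,SE,W,S,E}
  3. cA    = {SE,S,E}
  4. ckA   = {}
  5. kcA   = {N,SE,W,S,E}
  6. ckcA  = {NW,NE}
  7. kckcA = {NW,NE,W,S,E}
  8. ckckcA = {N,SE}
(closed under both — stop)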